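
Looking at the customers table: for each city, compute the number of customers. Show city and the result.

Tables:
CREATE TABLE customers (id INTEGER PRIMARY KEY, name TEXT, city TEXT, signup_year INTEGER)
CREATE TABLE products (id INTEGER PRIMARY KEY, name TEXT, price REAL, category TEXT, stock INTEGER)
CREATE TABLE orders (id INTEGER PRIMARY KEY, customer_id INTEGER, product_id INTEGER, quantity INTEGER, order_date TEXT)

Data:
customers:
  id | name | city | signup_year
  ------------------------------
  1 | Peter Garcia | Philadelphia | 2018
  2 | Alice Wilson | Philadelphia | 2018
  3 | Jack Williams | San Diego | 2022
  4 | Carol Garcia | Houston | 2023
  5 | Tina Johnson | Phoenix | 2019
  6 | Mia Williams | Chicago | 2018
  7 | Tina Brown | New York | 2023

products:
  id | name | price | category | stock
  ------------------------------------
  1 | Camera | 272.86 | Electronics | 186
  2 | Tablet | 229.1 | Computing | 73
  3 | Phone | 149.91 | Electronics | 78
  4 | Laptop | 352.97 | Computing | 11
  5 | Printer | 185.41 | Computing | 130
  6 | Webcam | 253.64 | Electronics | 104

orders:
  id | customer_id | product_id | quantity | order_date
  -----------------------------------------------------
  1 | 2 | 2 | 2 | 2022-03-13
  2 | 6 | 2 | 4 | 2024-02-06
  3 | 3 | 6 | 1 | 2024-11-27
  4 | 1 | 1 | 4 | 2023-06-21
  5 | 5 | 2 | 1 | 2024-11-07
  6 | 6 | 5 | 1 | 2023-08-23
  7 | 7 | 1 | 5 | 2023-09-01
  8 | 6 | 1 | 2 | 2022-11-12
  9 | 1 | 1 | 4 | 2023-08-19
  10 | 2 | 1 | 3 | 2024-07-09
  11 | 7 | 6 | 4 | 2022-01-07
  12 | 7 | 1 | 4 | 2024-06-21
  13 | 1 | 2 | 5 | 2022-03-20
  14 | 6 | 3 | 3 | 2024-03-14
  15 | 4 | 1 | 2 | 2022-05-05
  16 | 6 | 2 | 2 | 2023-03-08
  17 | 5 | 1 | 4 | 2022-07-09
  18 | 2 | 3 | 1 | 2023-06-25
SELECT city, COUNT(*) AS n FROM customers GROUP BY city

Execution result:
city | n
Chicago | 1
Houston | 1
New York | 1
Philadelphia | 2
Phoenix | 1
San Diego | 1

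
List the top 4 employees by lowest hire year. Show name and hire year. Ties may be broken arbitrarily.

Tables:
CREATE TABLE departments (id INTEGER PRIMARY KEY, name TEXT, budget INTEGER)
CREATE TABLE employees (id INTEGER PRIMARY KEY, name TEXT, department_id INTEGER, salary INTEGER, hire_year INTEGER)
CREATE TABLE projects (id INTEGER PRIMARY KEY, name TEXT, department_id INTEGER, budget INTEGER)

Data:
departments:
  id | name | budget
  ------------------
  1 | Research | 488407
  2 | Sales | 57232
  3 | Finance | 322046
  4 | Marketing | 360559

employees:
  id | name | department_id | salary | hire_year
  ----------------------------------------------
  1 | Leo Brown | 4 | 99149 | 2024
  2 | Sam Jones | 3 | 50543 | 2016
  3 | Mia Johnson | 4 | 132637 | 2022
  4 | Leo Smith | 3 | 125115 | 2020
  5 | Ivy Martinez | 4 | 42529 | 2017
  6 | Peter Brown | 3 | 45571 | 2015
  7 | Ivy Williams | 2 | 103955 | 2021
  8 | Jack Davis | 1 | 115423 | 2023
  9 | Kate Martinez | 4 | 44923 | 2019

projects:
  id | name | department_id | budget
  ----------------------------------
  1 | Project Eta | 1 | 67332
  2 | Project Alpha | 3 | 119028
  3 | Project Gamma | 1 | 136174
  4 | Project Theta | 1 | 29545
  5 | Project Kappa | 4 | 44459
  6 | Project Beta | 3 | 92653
SELECT name, hire_year FROM employees ORDER BY hire_year ASC LIMIT 4

Execution result:
name | hire_year
Peter Brown | 2015
Sam Jones | 2016
Ivy Martinez | 2017
Kate Martinez | 2019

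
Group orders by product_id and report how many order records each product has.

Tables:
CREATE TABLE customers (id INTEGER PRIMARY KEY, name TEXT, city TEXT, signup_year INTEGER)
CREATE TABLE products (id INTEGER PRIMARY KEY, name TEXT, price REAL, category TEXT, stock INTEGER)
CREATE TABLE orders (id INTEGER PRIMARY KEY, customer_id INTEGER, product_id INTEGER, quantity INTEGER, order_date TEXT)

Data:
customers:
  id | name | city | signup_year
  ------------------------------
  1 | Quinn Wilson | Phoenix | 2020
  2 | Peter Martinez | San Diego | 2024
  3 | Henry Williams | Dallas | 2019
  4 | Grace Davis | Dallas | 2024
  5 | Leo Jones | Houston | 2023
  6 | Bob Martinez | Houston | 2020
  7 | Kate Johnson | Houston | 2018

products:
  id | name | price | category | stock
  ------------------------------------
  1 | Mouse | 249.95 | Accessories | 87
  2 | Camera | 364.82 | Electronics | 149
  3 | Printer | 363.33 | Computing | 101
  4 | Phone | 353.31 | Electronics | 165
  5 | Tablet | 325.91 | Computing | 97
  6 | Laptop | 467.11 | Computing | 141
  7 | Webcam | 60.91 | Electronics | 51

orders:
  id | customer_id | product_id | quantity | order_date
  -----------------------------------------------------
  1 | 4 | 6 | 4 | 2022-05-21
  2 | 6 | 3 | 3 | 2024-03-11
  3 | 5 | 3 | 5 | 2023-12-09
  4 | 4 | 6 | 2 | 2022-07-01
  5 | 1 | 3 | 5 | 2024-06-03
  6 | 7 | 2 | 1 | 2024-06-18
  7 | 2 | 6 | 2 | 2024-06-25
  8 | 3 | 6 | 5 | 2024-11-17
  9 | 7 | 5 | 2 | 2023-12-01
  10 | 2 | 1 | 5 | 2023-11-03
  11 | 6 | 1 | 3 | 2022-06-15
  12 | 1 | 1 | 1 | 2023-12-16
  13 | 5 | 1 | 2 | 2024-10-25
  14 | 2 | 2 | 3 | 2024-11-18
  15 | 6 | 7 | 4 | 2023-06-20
SELECT product_id, COUNT(*) AS order_count FROM orders GROUP BY product_id

Execution result:
product_id | order_count
1 | 4
2 | 2
3 | 3
5 | 1
6 | 4
7 | 1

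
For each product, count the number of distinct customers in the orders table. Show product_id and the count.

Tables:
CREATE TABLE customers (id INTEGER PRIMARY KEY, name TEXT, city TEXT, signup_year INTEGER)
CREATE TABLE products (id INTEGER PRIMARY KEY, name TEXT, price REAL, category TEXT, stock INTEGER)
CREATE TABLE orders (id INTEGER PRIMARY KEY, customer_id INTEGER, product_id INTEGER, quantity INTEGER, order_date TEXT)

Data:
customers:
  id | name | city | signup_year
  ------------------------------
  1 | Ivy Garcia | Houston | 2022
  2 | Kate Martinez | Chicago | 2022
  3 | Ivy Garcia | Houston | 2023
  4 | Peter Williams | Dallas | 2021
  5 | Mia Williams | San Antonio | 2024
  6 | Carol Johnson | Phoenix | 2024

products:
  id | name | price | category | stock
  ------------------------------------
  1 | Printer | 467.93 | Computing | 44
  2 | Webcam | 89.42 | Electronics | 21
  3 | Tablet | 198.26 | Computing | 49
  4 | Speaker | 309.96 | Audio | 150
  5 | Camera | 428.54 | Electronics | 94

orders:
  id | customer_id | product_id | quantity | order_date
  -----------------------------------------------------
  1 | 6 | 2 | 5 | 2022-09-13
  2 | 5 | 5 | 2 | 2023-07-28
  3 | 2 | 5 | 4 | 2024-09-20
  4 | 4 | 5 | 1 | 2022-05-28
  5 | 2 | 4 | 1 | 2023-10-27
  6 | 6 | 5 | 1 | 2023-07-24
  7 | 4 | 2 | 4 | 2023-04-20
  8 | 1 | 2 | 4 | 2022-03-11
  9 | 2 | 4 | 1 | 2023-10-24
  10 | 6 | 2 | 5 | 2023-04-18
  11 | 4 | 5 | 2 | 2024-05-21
SELECT product_id, COUNT(DISTINCT customer_id) AS distinct_customer_count FROM orders GROUP BY product_id

Execution result:
product_id | distinct_customer_count
2 | 3
4 | 1
5 | 4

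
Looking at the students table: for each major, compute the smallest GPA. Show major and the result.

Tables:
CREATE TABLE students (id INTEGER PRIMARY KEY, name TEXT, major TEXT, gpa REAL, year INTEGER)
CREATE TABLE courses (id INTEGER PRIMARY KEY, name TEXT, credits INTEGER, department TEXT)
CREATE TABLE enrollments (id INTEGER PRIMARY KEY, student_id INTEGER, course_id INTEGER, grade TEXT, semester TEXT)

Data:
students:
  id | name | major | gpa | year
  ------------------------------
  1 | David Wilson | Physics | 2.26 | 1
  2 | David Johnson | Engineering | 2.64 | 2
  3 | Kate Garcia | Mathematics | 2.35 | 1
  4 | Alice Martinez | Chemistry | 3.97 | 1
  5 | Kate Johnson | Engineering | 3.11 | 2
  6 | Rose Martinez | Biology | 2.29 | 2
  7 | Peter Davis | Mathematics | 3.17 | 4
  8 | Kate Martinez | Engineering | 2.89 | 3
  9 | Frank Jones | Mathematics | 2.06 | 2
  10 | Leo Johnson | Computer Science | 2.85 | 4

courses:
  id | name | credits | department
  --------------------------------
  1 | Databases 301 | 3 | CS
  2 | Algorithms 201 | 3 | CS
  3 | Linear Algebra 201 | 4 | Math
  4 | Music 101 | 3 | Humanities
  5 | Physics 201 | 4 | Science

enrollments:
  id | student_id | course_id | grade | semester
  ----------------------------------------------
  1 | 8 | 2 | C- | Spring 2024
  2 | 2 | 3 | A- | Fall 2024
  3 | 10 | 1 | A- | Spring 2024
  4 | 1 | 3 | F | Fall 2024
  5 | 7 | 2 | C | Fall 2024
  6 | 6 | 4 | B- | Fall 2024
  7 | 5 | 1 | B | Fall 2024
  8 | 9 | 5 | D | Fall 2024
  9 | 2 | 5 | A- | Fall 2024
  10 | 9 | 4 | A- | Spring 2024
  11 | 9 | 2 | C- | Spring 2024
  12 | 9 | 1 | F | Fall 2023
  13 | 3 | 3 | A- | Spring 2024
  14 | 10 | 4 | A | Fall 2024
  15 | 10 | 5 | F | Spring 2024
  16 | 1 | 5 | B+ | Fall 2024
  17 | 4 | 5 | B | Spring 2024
SELECT major, MIN(gpa) AS min_gpa FROM students GROUP BY major

Execution result:
major | min_gpa
Biology | 2.29
Chemistry | 3.97
Computer Science | 2.85
Engineering | 2.64
Mathematics | 2.06
Physics | 2.26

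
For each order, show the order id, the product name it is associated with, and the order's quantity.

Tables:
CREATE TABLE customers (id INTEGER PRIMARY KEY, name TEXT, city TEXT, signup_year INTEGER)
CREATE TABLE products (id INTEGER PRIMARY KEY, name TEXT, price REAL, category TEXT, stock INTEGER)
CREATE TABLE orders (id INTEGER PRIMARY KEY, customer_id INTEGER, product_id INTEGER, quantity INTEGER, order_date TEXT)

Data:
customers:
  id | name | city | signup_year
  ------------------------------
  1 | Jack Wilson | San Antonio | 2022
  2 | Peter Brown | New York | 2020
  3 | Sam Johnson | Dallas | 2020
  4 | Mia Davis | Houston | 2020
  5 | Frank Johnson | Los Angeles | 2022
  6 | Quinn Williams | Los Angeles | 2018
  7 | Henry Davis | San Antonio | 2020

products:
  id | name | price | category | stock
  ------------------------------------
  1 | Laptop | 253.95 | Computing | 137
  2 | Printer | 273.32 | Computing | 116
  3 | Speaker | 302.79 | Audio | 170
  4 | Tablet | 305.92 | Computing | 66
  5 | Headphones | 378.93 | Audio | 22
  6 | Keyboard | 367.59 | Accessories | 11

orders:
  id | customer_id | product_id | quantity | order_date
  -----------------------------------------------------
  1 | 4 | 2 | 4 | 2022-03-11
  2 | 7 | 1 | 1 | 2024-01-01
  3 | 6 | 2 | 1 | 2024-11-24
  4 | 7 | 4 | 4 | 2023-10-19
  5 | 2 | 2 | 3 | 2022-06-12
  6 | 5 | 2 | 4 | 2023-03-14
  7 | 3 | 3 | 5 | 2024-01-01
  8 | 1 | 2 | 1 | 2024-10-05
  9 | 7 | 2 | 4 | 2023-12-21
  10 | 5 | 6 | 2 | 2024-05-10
SELECT c.id, p.name AS product, c.quantity FROM orders c JOIN products p ON c.product_id = p.id

Execution result:
id | product | quantity
1 | Printer | 4
2 | Laptop | 1
3 | Printer | 1
4 | Tablet | 4
5 | Printer | 3
6 | Printer | 4
7 | Speaker | 5
8 | Printer | 1
9 | Printer | 4
10 | Keyboard | 2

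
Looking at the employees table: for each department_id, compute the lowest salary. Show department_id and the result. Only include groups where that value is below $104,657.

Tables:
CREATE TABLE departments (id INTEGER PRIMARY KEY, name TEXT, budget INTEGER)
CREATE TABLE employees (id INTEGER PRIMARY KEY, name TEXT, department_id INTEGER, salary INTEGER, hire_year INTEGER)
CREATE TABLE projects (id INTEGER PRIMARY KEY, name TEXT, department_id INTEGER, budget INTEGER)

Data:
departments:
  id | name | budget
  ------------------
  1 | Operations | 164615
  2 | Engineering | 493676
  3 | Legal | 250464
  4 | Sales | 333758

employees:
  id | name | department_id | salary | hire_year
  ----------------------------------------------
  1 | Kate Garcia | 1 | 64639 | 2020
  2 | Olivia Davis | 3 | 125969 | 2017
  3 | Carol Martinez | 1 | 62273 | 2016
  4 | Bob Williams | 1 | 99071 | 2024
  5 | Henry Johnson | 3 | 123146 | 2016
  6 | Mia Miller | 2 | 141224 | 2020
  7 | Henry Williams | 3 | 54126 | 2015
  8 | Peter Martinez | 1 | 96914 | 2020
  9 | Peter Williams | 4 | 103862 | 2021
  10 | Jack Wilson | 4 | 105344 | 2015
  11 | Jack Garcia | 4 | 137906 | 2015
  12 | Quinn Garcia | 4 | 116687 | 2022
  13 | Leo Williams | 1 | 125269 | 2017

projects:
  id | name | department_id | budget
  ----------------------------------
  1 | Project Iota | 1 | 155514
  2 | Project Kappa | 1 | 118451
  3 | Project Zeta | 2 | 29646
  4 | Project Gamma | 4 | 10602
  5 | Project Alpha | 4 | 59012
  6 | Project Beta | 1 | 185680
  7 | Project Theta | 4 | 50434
SELECT department_id, MIN(salary) AS min_salary FROM employees GROUP BY department_id HAVING MIN(salary) < 104657

Execution result:
department_id | min_salary
1 | 62273
3 | 54126
4 | 103862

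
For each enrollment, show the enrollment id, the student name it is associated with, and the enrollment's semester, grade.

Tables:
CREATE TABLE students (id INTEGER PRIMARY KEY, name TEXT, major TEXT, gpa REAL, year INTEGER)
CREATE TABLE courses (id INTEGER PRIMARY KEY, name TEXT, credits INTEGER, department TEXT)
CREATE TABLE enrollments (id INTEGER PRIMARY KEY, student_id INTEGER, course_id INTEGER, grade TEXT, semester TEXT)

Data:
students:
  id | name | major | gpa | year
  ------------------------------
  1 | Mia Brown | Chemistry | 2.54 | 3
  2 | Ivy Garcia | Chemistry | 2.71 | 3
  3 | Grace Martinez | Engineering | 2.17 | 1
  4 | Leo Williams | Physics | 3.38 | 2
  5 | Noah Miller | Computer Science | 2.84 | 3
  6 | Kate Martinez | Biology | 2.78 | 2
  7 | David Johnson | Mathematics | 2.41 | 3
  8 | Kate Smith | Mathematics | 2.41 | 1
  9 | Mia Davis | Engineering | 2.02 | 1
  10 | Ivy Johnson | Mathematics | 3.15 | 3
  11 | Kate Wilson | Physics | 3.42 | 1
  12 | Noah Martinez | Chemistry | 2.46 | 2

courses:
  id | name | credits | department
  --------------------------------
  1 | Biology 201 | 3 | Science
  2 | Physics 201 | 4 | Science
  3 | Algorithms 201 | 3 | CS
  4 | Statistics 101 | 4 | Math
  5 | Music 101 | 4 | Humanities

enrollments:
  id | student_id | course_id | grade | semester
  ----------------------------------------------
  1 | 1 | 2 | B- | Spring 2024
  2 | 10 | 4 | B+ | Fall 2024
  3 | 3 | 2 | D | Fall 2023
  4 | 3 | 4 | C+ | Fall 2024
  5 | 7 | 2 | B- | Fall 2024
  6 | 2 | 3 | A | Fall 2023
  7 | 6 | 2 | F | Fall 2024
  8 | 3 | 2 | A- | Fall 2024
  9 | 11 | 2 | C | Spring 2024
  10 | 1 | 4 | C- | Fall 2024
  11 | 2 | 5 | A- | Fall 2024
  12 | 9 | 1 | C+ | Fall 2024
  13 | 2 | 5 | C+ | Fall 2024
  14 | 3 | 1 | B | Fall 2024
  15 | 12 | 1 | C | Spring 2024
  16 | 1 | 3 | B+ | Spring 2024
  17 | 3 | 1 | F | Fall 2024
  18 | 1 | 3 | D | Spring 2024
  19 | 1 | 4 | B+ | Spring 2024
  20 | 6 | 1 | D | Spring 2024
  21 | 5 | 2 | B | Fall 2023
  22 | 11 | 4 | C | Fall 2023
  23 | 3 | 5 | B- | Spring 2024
SELECT c.id, p.name AS student, c.semester, c.grade FROM enrollments c JOIN students p ON c.student_id = p.id

Execution result:
id | student | semester | grade
1 | Mia Brown | Spring 2024 | B-
2 | Ivy Johnson | Fall 2024 | B+
3 | Grace Martinez | Fall 2023 | D
4 | Grace Martinez | Fall 2024 | C+
5 | David Johnson | Fall 2024 | B-
6 | Ivy Garcia | Fall 2023 | A
7 | Kate Martinez | Fall 2024 | F
8 | Grace Martinez | Fall 2024 | A-
9 | Kate Wilson | Spring 2024 | C
10 | Mia Brown | Fall 2024 | C-
11 | Ivy Garcia | Fall 2024 | A-
12 | Mia Davis | Fall 2024 | C+
13 | Ivy Garcia | Fall 2024 | C+
14 | Grace Martinez | Fall 2024 | B
15 | Noah Martinez | Spring 2024 | C
16 | Mia Brown | Spring 2024 | B+
17 | Grace Martinez | Fall 2024 | F
18 | Mia Brown | Spring 2024 | D
19 | Mia Brown | Spring 2024 | B+
20 | Kate Martinez | Spring 2024 | D
21 | Noah Miller | Fall 2023 | B
22 | Kate Wilson | Fall 2023 | C
23 | Grace Martinez | Spring 2024 | B-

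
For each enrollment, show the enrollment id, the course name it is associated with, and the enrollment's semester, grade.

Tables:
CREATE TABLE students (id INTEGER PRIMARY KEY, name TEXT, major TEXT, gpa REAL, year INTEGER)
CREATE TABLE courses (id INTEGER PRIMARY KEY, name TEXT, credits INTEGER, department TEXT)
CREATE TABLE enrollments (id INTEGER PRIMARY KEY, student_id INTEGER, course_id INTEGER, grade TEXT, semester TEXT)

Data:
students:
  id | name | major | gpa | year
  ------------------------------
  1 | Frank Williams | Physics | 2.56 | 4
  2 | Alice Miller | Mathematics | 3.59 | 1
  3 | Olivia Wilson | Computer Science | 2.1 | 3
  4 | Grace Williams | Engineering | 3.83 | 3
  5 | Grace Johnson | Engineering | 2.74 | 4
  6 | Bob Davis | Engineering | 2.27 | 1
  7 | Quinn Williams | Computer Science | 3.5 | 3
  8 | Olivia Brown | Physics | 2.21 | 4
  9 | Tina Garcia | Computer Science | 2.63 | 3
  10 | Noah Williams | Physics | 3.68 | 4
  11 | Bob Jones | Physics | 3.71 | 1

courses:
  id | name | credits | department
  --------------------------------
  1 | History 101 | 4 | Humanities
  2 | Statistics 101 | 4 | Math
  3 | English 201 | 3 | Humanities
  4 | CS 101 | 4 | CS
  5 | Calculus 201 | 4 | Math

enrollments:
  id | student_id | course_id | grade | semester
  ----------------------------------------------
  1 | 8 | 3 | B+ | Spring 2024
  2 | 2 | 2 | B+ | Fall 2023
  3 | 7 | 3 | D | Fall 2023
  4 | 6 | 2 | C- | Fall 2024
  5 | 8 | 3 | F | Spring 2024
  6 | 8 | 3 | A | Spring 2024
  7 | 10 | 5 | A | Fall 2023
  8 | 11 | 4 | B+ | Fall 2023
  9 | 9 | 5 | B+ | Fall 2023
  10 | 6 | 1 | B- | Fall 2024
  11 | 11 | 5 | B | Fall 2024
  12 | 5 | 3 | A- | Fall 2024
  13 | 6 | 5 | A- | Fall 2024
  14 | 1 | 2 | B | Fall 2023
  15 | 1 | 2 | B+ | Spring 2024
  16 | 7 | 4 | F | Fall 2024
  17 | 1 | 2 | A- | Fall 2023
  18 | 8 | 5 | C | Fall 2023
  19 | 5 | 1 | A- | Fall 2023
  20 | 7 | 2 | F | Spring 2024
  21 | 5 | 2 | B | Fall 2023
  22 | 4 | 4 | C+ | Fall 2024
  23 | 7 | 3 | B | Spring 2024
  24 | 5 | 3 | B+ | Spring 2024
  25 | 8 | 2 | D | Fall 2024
SELECT c.id, p.name AS course, c.semester, c.grade FROM enrollments c JOIN courses p ON c.course_id = p.id

Execution result:
id | course | semester | grade
1 | English 201 | Spring 2024 | B+
2 | Statistics 101 | Fall 2023 | B+
3 | English 201 | Fall 2023 | D
4 | Statistics 101 | Fall 2024 | C-
5 | English 201 | Spring 2024 | F
6 | English 201 | Spring 2024 | A
7 | Calculus 201 | Fall 2023 | A
8 | CS 101 | Fall 2023 | B+
9 | Calculus 201 | Fall 2023 | B+
10 | History 101 | Fall 2024 | B-
11 | Calculus 201 | Fall 2024 | B
12 | English 201 | Fall 2024 | A-
13 | Calculus 201 | Fall 2024 | A-
14 | Statistics 101 | Fall 2023 | B
15 | Statistics 101 | Spring 2024 | B+
16 | CS 101 | Fall 2024 | F
17 | Statistics 101 | Fall 2023 | A-
18 | Calculus 201 | Fall 2023 | C
19 | History 101 | Fall 2023 | A-
20 | Statistics 101 | Spring 2024 | F
21 | Statistics 101 | Fall 2023 | B
22 | CS 101 | Fall 2024 | C+
23 | English 201 | Spring 2024 | B
24 | English 201 | Spring 2024 | B+
25 | Statistics 101 | Fall 2024 | D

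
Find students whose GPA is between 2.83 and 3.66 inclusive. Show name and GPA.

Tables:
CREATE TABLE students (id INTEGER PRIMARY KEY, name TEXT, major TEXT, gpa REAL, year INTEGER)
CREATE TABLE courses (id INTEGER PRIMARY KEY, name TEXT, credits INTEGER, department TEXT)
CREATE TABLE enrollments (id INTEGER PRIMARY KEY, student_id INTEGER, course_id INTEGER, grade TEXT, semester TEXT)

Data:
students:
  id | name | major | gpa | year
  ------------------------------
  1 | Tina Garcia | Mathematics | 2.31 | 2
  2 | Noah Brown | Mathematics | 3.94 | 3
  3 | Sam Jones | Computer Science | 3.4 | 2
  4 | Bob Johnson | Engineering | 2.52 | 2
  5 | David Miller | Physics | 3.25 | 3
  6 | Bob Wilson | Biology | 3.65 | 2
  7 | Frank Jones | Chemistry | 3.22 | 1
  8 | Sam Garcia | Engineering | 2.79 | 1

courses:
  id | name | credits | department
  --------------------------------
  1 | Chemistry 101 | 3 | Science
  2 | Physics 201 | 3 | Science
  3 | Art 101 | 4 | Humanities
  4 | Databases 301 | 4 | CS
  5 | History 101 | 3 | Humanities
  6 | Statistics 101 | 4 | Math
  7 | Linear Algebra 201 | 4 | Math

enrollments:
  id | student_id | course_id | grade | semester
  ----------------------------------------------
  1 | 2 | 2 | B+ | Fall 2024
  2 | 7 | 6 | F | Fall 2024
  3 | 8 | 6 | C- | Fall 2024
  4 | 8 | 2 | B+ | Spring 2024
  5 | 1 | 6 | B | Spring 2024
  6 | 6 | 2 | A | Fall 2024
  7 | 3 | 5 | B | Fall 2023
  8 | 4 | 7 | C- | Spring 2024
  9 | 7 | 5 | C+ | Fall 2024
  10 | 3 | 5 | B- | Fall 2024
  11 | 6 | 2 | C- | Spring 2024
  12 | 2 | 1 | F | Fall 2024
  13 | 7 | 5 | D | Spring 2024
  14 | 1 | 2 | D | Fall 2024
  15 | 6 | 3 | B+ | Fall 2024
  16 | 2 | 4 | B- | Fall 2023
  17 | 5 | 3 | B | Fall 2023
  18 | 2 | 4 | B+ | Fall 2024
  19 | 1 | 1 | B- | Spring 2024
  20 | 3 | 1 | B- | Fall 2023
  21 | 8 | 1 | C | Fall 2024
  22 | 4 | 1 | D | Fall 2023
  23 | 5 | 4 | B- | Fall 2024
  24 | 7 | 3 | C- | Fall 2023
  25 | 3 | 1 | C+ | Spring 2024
SELECT name, gpa FROM students WHERE gpa BETWEEN 2.83 AND 3.66

Execution result:
name | gpa
Sam Jones | 3.40
David Miller | 3.25
Bob Wilson | 3.65
Frank Jones | 3.22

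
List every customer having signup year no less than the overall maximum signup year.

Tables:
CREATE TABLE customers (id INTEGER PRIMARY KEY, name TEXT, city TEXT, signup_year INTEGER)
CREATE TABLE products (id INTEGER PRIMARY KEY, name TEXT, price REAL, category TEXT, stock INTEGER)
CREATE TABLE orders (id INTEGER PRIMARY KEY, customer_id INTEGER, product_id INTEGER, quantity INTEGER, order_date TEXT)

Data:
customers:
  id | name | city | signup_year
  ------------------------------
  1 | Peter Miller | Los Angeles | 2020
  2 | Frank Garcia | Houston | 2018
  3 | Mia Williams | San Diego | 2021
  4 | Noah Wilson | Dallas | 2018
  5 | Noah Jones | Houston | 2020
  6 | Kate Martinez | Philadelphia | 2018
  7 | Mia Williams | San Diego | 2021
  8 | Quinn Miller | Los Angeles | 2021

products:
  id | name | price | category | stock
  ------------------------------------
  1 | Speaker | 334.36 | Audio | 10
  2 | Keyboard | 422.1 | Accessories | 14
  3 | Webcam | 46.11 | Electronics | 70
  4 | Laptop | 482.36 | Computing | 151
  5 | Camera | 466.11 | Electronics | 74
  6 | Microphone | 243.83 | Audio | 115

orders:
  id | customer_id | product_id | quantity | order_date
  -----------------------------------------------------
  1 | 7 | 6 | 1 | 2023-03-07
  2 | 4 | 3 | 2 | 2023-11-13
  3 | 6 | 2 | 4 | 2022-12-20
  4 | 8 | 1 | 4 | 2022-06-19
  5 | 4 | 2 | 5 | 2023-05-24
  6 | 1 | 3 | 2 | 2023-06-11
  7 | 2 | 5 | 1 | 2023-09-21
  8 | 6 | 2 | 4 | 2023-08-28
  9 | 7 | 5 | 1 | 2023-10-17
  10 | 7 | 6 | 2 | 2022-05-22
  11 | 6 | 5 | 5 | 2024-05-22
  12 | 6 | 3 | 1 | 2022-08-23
SELECT name, signup_year FROM customers WHERE signup_year >= (SELECT MAX(signup_year) FROM customers)

Execution result:
name | signup_year
Mia Williams | 2021
Mia Williams | 2021
Quinn Miller | 2021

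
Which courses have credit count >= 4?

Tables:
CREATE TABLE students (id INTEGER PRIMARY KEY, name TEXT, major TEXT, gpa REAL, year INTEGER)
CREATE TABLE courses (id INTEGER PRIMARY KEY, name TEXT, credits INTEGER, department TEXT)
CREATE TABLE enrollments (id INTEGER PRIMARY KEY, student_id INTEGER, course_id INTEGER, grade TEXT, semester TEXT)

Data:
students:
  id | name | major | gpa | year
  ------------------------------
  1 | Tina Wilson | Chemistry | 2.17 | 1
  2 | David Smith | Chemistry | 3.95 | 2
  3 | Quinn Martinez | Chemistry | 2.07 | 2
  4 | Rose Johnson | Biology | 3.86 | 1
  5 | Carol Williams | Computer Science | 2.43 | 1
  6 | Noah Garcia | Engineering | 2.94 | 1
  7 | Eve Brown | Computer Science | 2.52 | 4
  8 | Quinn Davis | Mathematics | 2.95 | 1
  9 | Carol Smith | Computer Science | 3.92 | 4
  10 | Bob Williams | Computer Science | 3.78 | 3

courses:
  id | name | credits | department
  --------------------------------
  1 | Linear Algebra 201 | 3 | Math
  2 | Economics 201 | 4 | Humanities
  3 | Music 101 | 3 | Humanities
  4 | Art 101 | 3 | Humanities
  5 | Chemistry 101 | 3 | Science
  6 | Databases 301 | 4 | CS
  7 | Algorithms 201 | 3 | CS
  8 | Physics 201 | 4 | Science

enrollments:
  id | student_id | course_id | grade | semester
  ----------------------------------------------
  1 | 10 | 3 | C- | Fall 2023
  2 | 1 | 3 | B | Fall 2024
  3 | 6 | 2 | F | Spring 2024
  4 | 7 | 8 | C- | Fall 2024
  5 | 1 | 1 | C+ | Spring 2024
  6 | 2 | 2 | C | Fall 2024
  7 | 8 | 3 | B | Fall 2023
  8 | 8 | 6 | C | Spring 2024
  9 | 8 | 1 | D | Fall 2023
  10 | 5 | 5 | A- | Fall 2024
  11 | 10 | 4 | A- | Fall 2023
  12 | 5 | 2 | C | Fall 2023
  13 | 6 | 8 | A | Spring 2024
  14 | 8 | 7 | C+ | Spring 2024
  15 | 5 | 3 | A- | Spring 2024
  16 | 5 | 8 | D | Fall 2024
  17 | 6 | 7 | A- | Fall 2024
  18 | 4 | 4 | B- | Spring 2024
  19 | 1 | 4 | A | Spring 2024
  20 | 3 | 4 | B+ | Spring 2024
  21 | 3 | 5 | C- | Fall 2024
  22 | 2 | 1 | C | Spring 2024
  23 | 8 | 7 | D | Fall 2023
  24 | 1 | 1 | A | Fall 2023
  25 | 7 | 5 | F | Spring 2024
SELECT name, credits FROM courses WHERE credits >= 4

Execution result:
name | credits
Economics 201 | 4
Databases 301 | 4
Physics 201 | 4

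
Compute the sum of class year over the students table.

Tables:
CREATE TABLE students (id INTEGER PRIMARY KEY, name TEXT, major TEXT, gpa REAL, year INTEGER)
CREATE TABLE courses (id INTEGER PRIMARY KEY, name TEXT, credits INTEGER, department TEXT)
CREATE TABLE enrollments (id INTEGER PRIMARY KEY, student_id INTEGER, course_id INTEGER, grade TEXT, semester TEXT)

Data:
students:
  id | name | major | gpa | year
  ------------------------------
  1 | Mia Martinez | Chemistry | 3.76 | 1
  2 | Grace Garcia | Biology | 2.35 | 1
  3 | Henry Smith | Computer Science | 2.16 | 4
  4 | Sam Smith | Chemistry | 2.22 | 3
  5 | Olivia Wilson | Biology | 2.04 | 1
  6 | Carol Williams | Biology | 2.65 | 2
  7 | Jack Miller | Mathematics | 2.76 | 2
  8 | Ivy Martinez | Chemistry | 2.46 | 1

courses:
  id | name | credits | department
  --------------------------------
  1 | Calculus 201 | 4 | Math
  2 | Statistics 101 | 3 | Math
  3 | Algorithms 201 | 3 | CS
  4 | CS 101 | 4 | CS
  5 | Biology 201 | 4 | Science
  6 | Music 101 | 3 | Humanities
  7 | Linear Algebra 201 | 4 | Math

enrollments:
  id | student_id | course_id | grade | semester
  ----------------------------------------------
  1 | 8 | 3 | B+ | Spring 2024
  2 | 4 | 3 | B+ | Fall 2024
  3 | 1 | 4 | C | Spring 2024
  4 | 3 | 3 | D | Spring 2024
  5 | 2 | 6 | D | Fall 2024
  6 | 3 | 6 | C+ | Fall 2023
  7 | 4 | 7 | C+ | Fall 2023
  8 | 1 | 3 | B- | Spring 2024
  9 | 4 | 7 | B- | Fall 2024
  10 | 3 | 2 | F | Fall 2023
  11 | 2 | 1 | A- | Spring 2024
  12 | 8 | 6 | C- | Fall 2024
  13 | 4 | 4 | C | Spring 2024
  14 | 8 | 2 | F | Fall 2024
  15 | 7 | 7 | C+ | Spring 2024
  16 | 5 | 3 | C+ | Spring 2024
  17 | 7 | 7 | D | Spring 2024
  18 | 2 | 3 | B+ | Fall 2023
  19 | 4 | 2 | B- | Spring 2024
SELECT SUM(year) FROM students

Execution result:
15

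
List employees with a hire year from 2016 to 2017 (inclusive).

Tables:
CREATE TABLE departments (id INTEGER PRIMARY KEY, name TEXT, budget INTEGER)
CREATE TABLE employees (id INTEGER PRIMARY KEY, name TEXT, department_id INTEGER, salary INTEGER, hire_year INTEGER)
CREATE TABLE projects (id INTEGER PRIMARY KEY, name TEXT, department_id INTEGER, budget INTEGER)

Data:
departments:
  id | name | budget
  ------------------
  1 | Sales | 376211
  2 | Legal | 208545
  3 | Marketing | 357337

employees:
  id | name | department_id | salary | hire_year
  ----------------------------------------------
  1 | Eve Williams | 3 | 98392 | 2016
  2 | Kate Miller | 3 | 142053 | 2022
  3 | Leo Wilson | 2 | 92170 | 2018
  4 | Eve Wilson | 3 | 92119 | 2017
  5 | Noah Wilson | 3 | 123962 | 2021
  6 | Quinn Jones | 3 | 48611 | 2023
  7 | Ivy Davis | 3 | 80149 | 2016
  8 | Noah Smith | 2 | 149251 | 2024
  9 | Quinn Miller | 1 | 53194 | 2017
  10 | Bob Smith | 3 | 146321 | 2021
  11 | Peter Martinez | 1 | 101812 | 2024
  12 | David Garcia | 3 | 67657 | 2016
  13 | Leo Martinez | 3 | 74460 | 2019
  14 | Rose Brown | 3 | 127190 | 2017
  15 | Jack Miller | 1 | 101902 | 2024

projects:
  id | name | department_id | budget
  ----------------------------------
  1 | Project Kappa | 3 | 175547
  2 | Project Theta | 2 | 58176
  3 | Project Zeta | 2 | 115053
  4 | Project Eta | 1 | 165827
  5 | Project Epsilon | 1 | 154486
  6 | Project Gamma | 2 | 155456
SELECT name, hire_year FROM employees WHERE hire_year BETWEEN 2016 AND 2017

Execution result:
name | hire_year
Eve Williams | 2016
Eve Wilson | 2017
Ivy Davis | 2016
Quinn Miller | 2017
David Garcia | 2016
Rose Brown | 2017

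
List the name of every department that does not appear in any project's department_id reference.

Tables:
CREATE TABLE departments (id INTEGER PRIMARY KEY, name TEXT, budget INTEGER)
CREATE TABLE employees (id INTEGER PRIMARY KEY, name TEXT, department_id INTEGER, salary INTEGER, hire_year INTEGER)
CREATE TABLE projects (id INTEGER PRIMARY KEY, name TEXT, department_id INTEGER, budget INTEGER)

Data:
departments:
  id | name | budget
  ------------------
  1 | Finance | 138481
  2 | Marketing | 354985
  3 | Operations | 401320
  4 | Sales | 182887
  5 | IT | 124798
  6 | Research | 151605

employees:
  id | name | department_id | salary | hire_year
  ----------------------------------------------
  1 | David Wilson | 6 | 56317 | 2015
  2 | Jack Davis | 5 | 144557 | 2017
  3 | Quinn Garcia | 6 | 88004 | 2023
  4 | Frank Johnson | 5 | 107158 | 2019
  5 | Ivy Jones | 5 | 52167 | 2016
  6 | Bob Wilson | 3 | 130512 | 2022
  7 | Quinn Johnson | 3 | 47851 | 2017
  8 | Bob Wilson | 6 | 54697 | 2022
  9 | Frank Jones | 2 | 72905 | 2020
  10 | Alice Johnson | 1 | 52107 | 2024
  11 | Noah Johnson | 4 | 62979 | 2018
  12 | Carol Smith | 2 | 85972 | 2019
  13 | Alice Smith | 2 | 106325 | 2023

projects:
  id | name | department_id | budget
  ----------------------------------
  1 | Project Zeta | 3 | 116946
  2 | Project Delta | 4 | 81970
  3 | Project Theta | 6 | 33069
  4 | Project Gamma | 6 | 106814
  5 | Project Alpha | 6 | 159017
SELECT p.name FROM departments p LEFT JOIN projects c ON c.department_id = p.id WHERE c.id IS NULL

Execution result:
name
Finance
Marketing
IT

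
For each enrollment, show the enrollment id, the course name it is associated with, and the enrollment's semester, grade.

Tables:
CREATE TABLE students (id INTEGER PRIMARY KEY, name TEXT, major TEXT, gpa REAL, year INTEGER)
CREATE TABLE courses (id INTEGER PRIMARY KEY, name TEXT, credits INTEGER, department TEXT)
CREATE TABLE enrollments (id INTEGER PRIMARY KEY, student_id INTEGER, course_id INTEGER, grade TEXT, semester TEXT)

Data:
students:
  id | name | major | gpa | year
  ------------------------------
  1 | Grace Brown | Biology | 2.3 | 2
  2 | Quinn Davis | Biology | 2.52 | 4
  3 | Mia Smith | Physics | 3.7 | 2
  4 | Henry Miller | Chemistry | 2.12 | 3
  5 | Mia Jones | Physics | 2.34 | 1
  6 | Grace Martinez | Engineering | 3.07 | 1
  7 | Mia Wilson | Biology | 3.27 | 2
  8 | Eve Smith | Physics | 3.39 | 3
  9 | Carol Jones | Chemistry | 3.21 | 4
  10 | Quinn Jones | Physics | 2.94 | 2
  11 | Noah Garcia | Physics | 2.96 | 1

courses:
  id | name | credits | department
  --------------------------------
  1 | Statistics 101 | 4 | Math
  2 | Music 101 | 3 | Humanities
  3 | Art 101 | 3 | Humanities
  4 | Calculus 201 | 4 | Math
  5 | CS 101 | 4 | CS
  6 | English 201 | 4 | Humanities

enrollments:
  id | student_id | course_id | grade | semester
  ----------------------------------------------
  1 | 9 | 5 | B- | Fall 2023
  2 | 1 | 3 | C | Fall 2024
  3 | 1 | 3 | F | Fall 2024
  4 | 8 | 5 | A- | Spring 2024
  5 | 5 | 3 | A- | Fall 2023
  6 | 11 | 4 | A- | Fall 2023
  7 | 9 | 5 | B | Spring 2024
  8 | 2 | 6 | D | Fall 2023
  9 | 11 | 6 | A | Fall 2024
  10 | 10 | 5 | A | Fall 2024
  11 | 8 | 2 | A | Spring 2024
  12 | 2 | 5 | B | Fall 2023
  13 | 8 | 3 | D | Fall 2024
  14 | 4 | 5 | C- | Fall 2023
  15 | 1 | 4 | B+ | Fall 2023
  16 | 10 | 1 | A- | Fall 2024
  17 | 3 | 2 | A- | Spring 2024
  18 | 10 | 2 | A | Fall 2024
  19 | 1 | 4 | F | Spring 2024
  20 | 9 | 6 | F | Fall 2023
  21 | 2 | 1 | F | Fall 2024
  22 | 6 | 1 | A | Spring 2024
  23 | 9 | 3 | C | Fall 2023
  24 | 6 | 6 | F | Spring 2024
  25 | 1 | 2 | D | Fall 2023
SELECT c.id, p.name AS course, c.semester, c.grade FROM enrollments c JOIN courses p ON c.course_id = p.id

Execution result:
id | course | semester | grade
1 | CS 101 | Fall 2023 | B-
2 | Art 101 | Fall 2024 | C
3 | Art 101 | Fall 2024 | F
4 | CS 101 | Spring 2024 | A-
5 | Art 101 | Fall 2023 | A-
6 | Calculus 201 | Fall 2023 | A-
7 | CS 101 | Spring 2024 | B
8 | English 201 | Fall 2023 | D
9 | English 201 | Fall 2024 | A
10 | CS 101 | Fall 2024 | A
11 | Music 101 | Spring 2024 | A
12 | CS 101 | Fall 2023 | B
13 | Art 101 | Fall 2024 | D
14 | CS 101 | Fall 2023 | C-
15 | Calculus 201 | Fall 2023 | B+
16 | Statistics 101 | Fall 2024 | A-
17 | Music 101 | Spring 2024 | A-
18 | Music 101 | Fall 2024 | A
19 | Calculus 201 | Spring 2024 | F
20 | English 201 | Fall 2023 | F
21 | Statistics 101 | Fall 2024 | F
22 | Statistics 101 | Spring 2024 | A
23 | Art 101 | Fall 2023 | C
24 | English 201 | Spring 2024 | F
25 | Music 101 | Fall 2023 | D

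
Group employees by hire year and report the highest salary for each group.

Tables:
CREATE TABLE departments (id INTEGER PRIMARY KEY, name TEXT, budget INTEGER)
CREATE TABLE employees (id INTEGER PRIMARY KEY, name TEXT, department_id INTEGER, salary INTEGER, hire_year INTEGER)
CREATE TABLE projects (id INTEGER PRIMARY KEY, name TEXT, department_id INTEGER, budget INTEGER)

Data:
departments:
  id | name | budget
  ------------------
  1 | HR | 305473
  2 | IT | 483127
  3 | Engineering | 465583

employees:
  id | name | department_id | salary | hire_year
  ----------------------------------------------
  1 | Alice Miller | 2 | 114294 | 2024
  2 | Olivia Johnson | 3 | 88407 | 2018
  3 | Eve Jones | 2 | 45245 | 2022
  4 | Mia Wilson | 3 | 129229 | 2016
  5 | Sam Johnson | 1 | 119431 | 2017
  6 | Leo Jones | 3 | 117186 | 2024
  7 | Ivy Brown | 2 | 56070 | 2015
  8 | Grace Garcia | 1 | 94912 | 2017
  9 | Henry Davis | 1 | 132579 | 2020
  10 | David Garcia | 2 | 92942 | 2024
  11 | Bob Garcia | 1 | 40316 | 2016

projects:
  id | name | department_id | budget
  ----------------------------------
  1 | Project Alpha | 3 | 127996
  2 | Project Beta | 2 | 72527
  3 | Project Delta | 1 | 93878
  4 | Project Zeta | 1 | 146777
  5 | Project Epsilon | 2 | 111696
SELECT hire_year, MAX(salary) AS max_salary FROM employees GROUP BY hire_year

Execution result:
hire_year | max_salary
2015 | 56070
2016 | 129229
2017 | 119431
2018 | 88407
2020 | 132579
2022 | 45245
2024 | 117186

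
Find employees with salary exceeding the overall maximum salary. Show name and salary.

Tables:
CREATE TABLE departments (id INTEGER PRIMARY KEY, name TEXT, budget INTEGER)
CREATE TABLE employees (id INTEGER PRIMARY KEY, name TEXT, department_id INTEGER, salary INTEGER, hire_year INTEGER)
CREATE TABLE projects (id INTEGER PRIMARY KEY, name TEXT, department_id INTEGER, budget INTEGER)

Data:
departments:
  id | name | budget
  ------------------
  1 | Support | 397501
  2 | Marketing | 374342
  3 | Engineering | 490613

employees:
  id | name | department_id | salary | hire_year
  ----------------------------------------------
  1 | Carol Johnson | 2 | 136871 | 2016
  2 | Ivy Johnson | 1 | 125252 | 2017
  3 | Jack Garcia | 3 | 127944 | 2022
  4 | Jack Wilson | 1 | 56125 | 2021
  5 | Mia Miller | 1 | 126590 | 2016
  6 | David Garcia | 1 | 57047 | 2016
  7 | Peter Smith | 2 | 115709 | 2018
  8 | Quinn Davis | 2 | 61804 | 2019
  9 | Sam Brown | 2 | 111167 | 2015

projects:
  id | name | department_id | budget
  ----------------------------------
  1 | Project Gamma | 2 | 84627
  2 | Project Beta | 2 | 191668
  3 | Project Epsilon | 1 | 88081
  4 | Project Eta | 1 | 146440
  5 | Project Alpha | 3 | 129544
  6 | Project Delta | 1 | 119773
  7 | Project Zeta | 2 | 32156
SELECT name, salary FROM employees WHERE salary > (SELECT MAX(salary) FROM employees)

Execution result:
(no rows)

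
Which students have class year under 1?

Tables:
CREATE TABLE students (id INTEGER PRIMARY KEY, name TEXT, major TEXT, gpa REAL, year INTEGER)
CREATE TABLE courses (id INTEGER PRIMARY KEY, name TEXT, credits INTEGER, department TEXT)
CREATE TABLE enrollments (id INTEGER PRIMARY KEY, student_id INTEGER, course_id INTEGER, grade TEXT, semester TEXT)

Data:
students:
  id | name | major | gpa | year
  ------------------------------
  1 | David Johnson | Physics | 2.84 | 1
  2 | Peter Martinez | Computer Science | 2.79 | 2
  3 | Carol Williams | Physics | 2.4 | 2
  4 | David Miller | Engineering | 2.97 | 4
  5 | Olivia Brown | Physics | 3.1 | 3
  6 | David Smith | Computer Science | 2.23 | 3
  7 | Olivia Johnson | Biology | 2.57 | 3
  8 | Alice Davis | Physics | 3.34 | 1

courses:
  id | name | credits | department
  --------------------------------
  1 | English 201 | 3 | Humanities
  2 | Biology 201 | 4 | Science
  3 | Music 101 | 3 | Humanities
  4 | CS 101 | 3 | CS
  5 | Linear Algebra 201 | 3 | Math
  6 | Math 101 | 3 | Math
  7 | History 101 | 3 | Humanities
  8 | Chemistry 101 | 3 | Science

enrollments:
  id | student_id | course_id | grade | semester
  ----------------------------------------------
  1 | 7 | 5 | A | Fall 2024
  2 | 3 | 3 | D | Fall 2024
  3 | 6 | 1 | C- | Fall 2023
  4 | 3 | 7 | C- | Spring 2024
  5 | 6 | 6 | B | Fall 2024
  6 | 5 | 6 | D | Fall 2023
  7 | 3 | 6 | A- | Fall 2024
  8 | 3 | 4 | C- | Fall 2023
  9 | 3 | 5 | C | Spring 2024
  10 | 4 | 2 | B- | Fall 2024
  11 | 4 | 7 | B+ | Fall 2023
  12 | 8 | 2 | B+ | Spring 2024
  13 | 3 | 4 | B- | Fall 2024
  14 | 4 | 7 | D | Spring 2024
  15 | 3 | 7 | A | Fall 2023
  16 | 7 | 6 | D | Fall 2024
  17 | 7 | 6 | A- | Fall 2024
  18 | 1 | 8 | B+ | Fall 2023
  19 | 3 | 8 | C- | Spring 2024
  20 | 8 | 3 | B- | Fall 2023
SELECT name, year FROM students WHERE year < 1

Execution result:
(no rows)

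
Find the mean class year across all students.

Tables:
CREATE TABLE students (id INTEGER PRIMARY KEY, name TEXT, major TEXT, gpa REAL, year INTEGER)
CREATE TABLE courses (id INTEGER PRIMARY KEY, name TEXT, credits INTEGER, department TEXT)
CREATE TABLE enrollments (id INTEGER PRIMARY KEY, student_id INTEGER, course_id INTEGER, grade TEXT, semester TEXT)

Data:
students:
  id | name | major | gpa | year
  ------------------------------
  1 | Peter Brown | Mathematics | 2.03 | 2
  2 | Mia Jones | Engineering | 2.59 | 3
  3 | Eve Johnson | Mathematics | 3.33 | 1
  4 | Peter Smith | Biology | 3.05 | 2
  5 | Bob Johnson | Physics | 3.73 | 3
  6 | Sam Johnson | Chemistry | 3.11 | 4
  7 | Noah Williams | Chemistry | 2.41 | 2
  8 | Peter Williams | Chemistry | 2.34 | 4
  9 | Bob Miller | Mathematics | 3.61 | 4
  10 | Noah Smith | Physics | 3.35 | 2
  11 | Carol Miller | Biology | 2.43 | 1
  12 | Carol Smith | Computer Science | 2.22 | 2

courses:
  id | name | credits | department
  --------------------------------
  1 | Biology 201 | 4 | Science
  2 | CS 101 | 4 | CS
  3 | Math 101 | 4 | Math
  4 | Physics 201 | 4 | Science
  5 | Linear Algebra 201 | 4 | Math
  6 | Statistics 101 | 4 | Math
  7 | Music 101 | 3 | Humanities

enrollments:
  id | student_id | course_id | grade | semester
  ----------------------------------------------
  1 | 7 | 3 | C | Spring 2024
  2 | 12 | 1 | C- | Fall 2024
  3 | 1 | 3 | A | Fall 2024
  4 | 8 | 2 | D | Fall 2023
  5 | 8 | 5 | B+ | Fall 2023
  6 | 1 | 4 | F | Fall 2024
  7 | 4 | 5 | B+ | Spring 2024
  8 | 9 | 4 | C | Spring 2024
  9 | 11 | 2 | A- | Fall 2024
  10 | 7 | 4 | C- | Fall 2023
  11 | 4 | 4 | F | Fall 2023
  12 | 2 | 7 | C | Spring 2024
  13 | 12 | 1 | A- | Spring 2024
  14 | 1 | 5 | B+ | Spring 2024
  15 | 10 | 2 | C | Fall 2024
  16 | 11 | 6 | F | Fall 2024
SELECT AVG(year) FROM students

Execution result:
2.50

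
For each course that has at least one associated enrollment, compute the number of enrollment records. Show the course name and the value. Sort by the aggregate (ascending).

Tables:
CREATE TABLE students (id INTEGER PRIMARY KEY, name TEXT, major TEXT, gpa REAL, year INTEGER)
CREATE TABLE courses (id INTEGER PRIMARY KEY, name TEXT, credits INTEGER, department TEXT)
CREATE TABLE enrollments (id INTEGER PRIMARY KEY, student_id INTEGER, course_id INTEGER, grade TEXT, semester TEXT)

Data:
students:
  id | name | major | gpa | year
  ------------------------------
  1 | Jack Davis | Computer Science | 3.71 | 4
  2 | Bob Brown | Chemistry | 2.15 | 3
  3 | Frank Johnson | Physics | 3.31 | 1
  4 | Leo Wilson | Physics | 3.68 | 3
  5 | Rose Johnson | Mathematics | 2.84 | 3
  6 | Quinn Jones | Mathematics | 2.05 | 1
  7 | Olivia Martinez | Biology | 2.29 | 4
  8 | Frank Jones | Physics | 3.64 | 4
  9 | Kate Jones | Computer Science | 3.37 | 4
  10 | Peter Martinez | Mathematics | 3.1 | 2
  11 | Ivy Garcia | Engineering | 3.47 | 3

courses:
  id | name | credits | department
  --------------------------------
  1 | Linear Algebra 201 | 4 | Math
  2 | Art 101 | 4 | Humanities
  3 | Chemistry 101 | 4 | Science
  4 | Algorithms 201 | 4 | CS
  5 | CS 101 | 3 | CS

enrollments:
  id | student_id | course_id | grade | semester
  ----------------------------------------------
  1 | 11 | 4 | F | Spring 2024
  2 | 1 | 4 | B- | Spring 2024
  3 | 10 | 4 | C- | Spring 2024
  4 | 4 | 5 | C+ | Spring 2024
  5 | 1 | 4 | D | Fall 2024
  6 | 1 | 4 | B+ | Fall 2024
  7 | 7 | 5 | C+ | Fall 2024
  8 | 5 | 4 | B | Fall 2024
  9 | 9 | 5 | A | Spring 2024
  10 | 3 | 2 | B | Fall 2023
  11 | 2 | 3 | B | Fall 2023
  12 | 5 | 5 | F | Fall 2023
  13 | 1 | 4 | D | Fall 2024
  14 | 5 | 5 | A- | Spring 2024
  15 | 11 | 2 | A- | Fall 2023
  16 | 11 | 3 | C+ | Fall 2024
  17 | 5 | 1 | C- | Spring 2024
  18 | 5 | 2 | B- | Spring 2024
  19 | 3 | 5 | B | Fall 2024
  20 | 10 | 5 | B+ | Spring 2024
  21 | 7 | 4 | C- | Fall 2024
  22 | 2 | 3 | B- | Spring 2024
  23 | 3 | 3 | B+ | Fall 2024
SELECT p.name, COUNT(*) AS n FROM enrollments c JOIN courses p ON c.course_id = p.id GROUP BY p.id, p.name ORDER BY n ASC

Execution result:
name | n
Linear Algebra 201 | 1
Art 101 | 3
Chemistry 101 | 4
CS 101 | 7
Algorithms 201 | 8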